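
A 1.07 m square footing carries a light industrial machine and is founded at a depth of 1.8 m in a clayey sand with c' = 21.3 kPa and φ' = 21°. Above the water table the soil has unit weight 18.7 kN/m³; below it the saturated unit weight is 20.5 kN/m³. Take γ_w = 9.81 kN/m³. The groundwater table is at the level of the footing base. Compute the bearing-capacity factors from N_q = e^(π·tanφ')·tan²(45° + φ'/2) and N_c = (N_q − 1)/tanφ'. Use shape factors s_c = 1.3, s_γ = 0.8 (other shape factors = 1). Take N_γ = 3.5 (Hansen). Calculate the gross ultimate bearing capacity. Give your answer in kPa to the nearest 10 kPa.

q_ult ≈ 690 kPa

tan21° = 0.3839, so N_q = e^(π×0.3839)·tan²(55.5°) = 3.34 × 2.117 = 7.07.
N_c = (7.07 − 1)/tan21° = 15.81.
q = γ·D_f = 18.7 × 1.8 = 33.66 kPa.
For the ½γBN_γ term take γ' = 20.5 − 9.81 = 10.69 kN/m³ (soil below base is submerged).
c·N_c·s_c = 21.3 × 15.815 × 1.3 = 437.91 kPa
q·N_q = 33.66 × 7.0708 = 238 kPa
0.5·γ·B·N_γ·s_γ = 0.5 × 10.69 × 1.07 × 3.5 × 0.8 = 16.014 kPa
q_ult = 437.91 + 238 + 16.014 = 691.93 kPa.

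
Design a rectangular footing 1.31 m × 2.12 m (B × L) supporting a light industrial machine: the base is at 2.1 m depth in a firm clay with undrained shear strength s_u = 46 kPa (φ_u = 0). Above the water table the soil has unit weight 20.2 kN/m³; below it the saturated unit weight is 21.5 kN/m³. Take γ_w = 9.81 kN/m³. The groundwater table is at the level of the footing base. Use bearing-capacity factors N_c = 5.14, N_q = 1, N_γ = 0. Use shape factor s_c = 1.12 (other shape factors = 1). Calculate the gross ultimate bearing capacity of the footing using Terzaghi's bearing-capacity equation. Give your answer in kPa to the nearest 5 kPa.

Effective surcharge at the founding depth q = γ·D_f = 20.2 × 2.1 = 42.42 kPa.
q_ult = c·N_c·s_c + q·N_q
     = 46 × 5.14 × 1.12 + 42.42 × 1
     = 264.81 + 42.42 = 307.23 kPa.

q_ult ≈ 305 kPa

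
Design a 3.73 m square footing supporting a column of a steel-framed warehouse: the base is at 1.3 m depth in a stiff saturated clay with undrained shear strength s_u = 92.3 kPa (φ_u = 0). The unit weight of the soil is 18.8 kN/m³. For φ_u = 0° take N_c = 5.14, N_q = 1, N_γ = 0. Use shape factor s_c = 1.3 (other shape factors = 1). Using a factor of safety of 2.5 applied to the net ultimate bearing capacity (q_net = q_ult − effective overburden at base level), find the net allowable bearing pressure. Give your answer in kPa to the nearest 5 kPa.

q_all(net) ≈ 245 kPa

q = γ·D_f = 18.8 × 1.3 = 24.44 kPa.
c·N_c·s_c = 92.3 × 5.14 × 1.3 = 616.75 kPa
q·N_q = 24.44 × 1 = 24.44 kPa
q_ult = 616.75 + 24.44 = 641.19 kPa.
Net ultimate: q_net = 641.19 − 24.44 = 616.75 kPa.
q_all(net) = 616.75 / 2.5 = 246.7 kPa.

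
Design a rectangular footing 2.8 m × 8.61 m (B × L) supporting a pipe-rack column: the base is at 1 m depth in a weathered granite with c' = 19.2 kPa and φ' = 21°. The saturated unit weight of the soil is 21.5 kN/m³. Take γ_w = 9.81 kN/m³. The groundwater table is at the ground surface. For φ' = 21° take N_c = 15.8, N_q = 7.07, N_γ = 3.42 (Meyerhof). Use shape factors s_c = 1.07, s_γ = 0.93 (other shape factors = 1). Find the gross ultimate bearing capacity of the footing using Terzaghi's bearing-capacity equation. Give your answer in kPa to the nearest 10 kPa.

q_ult ≈ 460 kPa

γ' = 21.5 − 9.81 = 11.69 kN/m³ (submerged throughout). q = 11.69 × 1 = 11.69 kPa; the same γ' applies in the ½γBN_γ term.
c·N_c·s_c = 19.2 × 15.8 × 1.07 = 324.6 kPa
q·N_q = 11.69 × 7.07 = 82.648 kPa
0.5·γ·B·N_γ·s_γ = 0.5 × 11.69 × 2.8 × 3.42 × 0.93 = 52.054 kPa
q_ult = 324.6 + 82.648 + 52.054 = 459.3 kPa.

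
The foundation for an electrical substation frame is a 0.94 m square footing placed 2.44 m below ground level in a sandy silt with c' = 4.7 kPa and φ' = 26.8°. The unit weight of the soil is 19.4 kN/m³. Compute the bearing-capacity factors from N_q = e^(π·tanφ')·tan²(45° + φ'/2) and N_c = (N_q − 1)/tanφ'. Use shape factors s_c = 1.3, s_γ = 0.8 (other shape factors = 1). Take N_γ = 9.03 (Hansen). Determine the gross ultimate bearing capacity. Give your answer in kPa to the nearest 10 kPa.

tan26.8° = 0.5051, so N_q = e^(π×0.5051)·tan²(58.4°) = 4.889 × 2.642 = 12.92.
N_c = (12.92 − 1)/tan26.8° = 23.59.
Effective surcharge at the founding depth q = γ·D_f = 19.4 × 2.44 = 47.336 kPa.
q_ult = c·N_c·s_c + q·N_q + 0.5·γ·B·N_γ·s_γ
     = 4.7 × 23.591 × 1.3 + 47.336 × 12.917 + 0.5 × 19.4 × 0.94 × 9.03 × 0.8
     = 144.14 + 611.43 + 65.868 = 821.45 kPa.

q_ult ≈ 820 kPa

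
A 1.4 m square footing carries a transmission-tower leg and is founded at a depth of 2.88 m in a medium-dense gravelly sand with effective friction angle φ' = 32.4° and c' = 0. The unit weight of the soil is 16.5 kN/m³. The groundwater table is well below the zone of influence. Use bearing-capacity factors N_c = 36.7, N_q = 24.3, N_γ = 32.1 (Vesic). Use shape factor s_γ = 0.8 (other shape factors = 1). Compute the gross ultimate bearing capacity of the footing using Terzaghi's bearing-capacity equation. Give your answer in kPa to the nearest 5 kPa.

q_ult ≈ 1450 kPa

Overburden at base level: q = 16.5 × 2.88 = 47.52 kPa.
Surcharge term q·N_q = 47.52 × 24.3 = 1154.7 kPa; self-weight term 0.5·γ·B·N_γ·s_γ = 0.5 × 16.5 × 1.4 × 32.1 × 0.8 = 296.6 kPa.
q_ult = 1154.7 + 296.6 = 1451.3 kPa.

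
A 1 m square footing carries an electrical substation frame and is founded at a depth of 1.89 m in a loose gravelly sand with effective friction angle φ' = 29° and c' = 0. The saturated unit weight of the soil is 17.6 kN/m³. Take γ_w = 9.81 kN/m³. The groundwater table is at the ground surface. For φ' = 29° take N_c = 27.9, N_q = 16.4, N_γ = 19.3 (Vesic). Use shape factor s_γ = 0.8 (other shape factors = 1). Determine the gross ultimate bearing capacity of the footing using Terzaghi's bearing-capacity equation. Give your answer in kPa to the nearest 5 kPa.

q_ult ≈ 300 kPa

Water table at ground surface, so effective unit weight γ' = 17.6 − 9.81 = 7.79 kN/m³ is used throughout; overburden q = 7.79 × 1.89 = 14.723 kPa; the same γ' applies in the ½γBN_γ term.
Surcharge term q·N_q = 14.723 × 16.4 = 241.46 kPa; self-weight term 0.5·γ·B·N_γ·s_γ = 0.5 × 7.79 × 1 × 19.3 × 0.8 = 60.139 kPa.
q_ult = 241.46 + 60.139 = 301.6 kPa.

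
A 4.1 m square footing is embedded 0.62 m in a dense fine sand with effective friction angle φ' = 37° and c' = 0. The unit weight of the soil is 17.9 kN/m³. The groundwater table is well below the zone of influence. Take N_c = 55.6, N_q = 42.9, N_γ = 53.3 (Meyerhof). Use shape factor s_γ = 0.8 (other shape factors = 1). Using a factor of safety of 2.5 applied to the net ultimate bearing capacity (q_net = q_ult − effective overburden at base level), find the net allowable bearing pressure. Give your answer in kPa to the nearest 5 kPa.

q_all(net) ≈ 810 kPa

Overburden at base level: q = 17.9 × 0.62 = 11.098 kPa.
Surcharge term q·N_q = 11.098 × 42.9 = 476.1 kPa; self-weight term 0.5·γ·B·N_γ·s_γ = 0.5 × 17.9 × 4.1 × 53.3 × 0.8 = 1564.7 kPa.
q_ult = 476.1 + 1564.7 = 2040.8 kPa.
Net ultimate: q_net = 2040.8 − 11.098 = 2029.7 kPa.
q_all(net) = 2029.7 / 2.5 = 811.87 kPa.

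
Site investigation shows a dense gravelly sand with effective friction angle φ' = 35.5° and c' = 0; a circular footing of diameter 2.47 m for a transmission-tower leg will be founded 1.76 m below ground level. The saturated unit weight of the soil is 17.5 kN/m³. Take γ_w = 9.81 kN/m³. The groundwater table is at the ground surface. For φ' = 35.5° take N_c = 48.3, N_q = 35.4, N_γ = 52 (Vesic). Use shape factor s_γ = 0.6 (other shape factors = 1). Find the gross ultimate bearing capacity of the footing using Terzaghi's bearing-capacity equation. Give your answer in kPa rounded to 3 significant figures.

q_ult ≈ 775 kPa

γ' = 17.5 − 9.81 = 7.69 kN/m³ (submerged throughout). q = 7.69 × 1.76 = 13.534 kPa; the same γ' applies in the ½γBN_γ term.
q·N_q = 13.534 × 35.4 = 479.12 kPa
0.5·γ·B·N_γ·s_γ = 0.5 × 7.69 × 2.47 × 52 × 0.6 = 296.31 kPa
q_ult = 479.12 + 296.31 = 775.43 kPa.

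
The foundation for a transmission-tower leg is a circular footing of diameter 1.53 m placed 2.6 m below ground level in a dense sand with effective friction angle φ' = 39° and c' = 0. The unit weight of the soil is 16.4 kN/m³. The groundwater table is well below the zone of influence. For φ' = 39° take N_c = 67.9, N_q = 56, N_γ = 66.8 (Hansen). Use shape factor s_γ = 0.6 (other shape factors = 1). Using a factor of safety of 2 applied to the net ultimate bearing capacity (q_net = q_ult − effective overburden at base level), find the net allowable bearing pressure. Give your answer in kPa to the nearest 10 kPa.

q_all(net) ≈ 1420 kPa

q = γ·D_f = 16.4 × 2.6 = 42.64 kPa.
q·N_q = 42.64 × 56 = 2387.8 kPa
0.5·γ·B·N_γ·s_γ = 0.5 × 16.4 × 1.53 × 66.8 × 0.6 = 502.84 kPa
q_ult = 2387.8 + 502.84 = 2890.7 kPa.
Net ultimate: q_net = 2890.7 − 42.64 = 2848 kPa.
q_all(net) = 2848 / 2 = 1424 kPa.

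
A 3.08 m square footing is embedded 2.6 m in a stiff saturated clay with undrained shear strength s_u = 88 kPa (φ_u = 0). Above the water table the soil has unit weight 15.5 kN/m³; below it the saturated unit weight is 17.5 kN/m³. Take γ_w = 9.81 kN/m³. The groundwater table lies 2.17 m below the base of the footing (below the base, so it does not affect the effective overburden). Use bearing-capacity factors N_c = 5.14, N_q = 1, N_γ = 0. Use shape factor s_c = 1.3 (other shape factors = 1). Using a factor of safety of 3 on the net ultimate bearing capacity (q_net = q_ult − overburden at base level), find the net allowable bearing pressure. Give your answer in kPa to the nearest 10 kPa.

Effective surcharge at the founding depth q = γ·D_f = 15.5 × 2.6 = 40.3 kPa.
q_ult = c·N_c·s_c + q·N_q
     = 88 × 5.14 × 1.3 + 40.3 × 1
     = 588.02 + 40.3 = 628.32 kPa.
q_net = 628.32 − 40.3 = 588.02 kPa.
q_all(net) = 588.02 / 3 = 196.01 kPa.

q_all(net) ≈ 200 kPa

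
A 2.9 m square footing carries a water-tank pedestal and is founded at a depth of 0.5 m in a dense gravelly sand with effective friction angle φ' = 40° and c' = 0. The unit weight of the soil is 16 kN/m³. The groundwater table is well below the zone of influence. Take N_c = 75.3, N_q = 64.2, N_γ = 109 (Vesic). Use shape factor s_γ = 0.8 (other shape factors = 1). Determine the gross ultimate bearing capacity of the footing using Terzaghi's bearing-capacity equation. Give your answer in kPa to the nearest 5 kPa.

q_ult ≈ 2535 kPa

Overburden at base level: q = 16 × 0.5 = 8 kPa.
Surcharge term q·N_q = 8 × 64.2 = 513.6 kPa; self-weight term 0.5·γ·B·N_γ·s_γ = 0.5 × 16 × 2.9 × 109 × 0.8 = 2023 kPa.
q_ult = 513.6 + 2023 = 2536.6 kPa.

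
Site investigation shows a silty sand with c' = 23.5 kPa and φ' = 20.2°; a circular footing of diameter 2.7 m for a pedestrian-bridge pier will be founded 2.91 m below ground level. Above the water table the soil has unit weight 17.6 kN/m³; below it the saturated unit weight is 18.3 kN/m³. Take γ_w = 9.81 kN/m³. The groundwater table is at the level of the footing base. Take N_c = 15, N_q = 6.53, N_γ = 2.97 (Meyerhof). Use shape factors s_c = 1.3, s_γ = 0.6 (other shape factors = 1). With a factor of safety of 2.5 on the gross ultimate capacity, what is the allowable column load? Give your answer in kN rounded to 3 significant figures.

P_all ≈ 1860 kN

Effective surcharge at the founding depth q = γ·D_f = 17.6 × 2.91 = 51.216 kPa.
The water table coincides with the base, so in the self-weight term γ → γ' = 8.49 kN/m³.
q_ult = c·N_c·s_c + q·N_q + 0.5·γ·B·N_γ·s_γ
     = 23.5 × 15 × 1.3 + 51.216 × 6.53 + 0.5 × 8.49 × 2.7 × 2.97 × 0.6
     = 458.25 + 334.44 + 20.424 = 813.11 kPa.
Gross allowable pressure q_all = 813.11 / 2.5 = 325.25 kPa.
Footing area = 5.7256 m², so allowable column load = 325.25 × 5.7256 = 1862.2 kN.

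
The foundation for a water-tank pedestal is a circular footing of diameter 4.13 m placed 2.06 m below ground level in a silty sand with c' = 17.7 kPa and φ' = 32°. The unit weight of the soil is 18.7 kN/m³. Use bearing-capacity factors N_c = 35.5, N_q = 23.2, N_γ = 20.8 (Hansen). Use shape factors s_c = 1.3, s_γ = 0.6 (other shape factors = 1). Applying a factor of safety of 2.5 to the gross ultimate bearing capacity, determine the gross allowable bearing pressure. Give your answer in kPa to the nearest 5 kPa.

Overburden at base level: q = 18.7 × 2.06 = 38.522 kPa.
Cohesion term c·N_c·s_c = 17.7 × 35.5 × 1.3 = 816.86 kPa; surcharge term q·N_q = 38.522 × 23.2 = 893.71 kPa; self-weight term 0.5·γ·B·N_γ·s_γ = 0.5 × 18.7 × 4.13 × 20.8 × 0.6 = 481.92 kPa.
q_ult = 816.86 + 893.71 + 481.92 = 2192.5 kPa.
q_all = q_ult / FS = 2192.5 / 2.5 = 876.99 kPa.

q_all ≈ 875 kPa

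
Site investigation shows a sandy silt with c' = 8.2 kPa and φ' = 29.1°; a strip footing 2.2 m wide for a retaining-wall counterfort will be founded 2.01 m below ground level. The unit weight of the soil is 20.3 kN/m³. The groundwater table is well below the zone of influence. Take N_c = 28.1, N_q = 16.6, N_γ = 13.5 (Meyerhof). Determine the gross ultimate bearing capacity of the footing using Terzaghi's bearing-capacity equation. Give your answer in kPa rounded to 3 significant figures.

q_ult ≈ 1210 kPa

Effective surcharge at the founding depth q = γ·D_f = 20.3 × 2.01 = 40.803 kPa.
q_ult = c·N_c + q·N_q + 0.5·γ·B·N_γ
     = 8.2 × 28.1 + 40.803 × 16.6 + 0.5 × 20.3 × 2.2 × 13.5
     = 230.42 + 677.33 + 301.46 = 1209.2 kPa.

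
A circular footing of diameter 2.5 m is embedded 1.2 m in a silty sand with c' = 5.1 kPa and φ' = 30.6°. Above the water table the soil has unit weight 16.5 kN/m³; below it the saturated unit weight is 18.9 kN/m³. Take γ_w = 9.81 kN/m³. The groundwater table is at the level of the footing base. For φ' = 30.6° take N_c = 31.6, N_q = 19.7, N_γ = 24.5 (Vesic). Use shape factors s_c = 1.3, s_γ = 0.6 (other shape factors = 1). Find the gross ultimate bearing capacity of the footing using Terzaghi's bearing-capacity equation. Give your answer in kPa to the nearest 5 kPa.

Overburden at base level: q = 16.5 × 1.2 = 19.8 kPa.
Below the base the soil is submerged, so the ½γBN_γ term uses γ' = 18.9 − 9.81 = 9.09 kN/m³.
Cohesion term c·N_c·s_c = 5.1 × 31.6 × 1.3 = 209.51 kPa; surcharge term q·N_q = 19.8 × 19.7 = 390.06 kPa; self-weight term 0.5·γ·B·N_γ·s_γ = 0.5 × 9.09 × 2.5 × 24.5 × 0.6 = 167.03 kPa.
q_ult = 209.51 + 390.06 + 167.03 = 766.6 kPa.

q_ult ≈ 765 kPa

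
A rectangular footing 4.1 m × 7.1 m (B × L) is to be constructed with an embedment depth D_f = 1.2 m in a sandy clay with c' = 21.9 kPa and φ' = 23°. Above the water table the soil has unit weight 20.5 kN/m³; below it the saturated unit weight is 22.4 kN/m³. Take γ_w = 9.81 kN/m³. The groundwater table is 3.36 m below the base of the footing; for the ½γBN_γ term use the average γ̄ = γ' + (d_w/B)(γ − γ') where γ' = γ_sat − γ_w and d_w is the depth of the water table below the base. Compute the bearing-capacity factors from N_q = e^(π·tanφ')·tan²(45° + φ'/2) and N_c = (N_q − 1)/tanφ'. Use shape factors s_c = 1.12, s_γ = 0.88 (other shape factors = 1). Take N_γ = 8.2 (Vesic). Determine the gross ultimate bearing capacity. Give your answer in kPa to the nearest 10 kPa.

tan23° = 0.4245, so N_q = e^(π×0.4245)·tan²(56.5°) = 3.794 × 2.283 = 8.66.
N_c = (8.66 − 1)/tan23° = 18.05.
q = γ·D_f = 20.5 × 1.2 = 24.6 kPa.
γ' = 12.59 kN/m³; averaging over the depth B below the base, γ̄ = γ' + (d_w/B)(γ − γ') = 19.072 kN/m³.
c·N_c·s_c = 21.9 × 18.049 × 1.12 = 442.7 kPa
q·N_q = 24.6 × 8.6612 = 213.07 kPa
0.5·γ·B·N_γ·s_γ = 0.5 × 19.072 × 4.1 × 8.2 × 0.88 = 282.13 kPa
q_ult = 442.7 + 213.07 + 282.13 = 937.9 kPa.

q_ult ≈ 940 kPa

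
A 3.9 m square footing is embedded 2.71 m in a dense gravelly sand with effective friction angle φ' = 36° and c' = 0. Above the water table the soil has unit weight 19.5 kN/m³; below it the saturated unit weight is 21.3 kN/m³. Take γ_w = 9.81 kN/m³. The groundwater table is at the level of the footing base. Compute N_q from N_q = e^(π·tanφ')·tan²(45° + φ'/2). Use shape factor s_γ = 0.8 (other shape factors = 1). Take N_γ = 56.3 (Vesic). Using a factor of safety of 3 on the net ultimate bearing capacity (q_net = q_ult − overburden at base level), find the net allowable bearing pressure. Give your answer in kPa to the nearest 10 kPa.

q_all(net) ≈ 980 kPa

N_q = e^(π·tan36°)·tan²(63°) = 37.75.
Effective surcharge at the founding depth q = γ·D_f = 19.5 × 2.71 = 52.845 kPa.
The water table coincides with the base, so in the self-weight term γ → γ' = 11.49 kN/m³.
q_ult = q·N_q + 0.5·γ·B·N_γ·s_γ
     = 52.845 × 37.752 + 0.5 × 11.49 × 3.9 × 56.3 × 0.8
     = 1995 + 1009.1 = 3004.2 kPa.
q_net = 3004.2 − 52.845 = 2951.3 kPa.
q_all(net) = 2951.3 / 3 = 983.78 kPa.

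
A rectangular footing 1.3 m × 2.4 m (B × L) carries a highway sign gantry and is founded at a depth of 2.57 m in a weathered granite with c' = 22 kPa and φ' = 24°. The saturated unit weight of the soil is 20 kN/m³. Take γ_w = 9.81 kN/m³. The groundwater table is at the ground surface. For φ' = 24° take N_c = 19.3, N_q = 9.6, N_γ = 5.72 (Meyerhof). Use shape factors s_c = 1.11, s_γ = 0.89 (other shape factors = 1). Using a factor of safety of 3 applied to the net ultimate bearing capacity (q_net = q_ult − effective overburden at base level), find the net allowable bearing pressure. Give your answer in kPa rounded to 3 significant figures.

γ' = 20 − 9.81 = 10.19 kN/m³ (submerged throughout). q = 10.19 × 2.57 = 26.188 kPa; the same γ' applies in the ½γBN_γ term.
c·N_c·s_c = 22 × 19.3 × 1.11 = 471.31 kPa
q·N_q = 26.188 × 9.6 = 251.41 kPa
0.5·γ·B·N_γ·s_γ = 0.5 × 10.19 × 1.3 × 5.72 × 0.89 = 33.719 kPa
q_ult = 471.31 + 251.41 + 33.719 = 756.43 kPa.
Net ultimate: q_net = 756.43 − 26.188 = 730.24 kPa.
q_all(net) = 730.24 / 3 = 243.41 kPa.

q_all(net) ≈ 243 kPa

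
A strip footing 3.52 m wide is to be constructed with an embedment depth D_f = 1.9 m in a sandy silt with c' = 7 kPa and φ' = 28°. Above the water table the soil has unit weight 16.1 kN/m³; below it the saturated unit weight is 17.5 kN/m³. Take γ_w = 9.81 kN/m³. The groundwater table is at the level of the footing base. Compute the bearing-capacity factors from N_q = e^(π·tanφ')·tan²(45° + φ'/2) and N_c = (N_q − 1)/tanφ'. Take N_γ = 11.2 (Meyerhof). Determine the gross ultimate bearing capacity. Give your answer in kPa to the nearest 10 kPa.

tan28° = 0.5317, so N_q = e^(π×0.5317)·tan²(59°) = 5.314 × 2.77 = 14.72.
N_c = (14.72 − 1)/tan28° = 25.8.
Overburden at base level: q = 16.1 × 1.9 = 30.59 kPa.
Below the base the soil is submerged, so the ½γBN_γ term uses γ' = 17.5 − 9.81 = 7.69 kN/m³.
Cohesion term c·N_c = 7 × 25.803 = 180.62 kPa; surcharge term q·N_q = 30.59 × 14.72 = 450.28 kPa; self-weight term 0.5·γ·B·N_γ = 0.5 × 7.69 × 3.52 × 11.2 = 151.59 kPa.
q_ult = 180.62 + 450.28 + 151.59 = 782.49 kPa.

q_ult ≈ 780 kPa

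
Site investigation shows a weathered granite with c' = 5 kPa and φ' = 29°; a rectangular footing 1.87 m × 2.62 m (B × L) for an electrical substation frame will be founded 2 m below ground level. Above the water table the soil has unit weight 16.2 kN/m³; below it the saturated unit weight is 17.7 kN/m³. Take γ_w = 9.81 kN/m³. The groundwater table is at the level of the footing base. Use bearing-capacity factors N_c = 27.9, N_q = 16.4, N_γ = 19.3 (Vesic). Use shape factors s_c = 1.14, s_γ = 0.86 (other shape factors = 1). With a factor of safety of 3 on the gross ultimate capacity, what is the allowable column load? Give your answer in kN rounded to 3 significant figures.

P_all ≈ 1330 kN

Overburden at base level: q = 16.2 × 2 = 32.4 kPa.
Below the base the soil is submerged, so the ½γBN_γ term uses γ' = 17.7 − 9.81 = 7.89 kN/m³.
Cohesion term c·N_c·s_c = 5 × 27.9 × 1.14 = 159.03 kPa; surcharge term q·N_q = 32.4 × 16.4 = 531.36 kPa; self-weight term 0.5·γ·B·N_γ·s_γ = 0.5 × 7.89 × 1.87 × 19.3 × 0.86 = 122.45 kPa.
q_ult = 159.03 + 531.36 + 122.45 = 812.84 kPa.
Gross allowable pressure q_all = 812.84 / 3 = 270.95 kPa.
Footing area = 4.8994 m², so allowable column load = 270.95 × 4.8994 = 1327.5 kN.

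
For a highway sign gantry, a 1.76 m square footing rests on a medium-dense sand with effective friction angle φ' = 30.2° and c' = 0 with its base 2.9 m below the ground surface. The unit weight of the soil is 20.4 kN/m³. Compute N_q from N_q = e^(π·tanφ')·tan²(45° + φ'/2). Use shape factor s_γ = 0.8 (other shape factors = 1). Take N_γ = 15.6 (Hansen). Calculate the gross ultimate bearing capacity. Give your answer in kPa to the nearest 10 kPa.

tan30.2° = 0.582, so N_q = e^(π×0.582)·tan²(60.1°) = 6.224 × 3.024 = 18.82.
Effective surcharge at the founding depth q = γ·D_f = 20.4 × 2.9 = 59.16 kPa.
q_ult = q·N_q + 0.5·γ·B·N_γ·s_γ
     = 59.16 × 18.824 + 0.5 × 20.4 × 1.76 × 15.6 × 0.8
     = 1113.6 + 224.04 = 1337.7 kPa.

q_ult ≈ 1340 kPa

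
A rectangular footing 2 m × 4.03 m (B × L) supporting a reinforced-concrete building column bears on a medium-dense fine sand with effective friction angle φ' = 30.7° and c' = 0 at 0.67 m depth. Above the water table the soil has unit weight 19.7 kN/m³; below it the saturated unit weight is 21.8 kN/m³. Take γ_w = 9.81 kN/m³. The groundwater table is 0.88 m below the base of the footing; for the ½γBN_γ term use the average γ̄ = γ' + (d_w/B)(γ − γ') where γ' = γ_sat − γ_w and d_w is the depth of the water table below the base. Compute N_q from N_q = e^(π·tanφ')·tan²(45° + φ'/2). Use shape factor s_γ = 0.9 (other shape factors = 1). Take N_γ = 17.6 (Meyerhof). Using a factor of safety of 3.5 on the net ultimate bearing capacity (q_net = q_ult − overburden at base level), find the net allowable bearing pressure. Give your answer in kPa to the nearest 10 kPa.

N_q = e^(π·tan30.7°)·tan²(60.35°) = 19.93.
Effective surcharge at the founding depth q = γ·D_f = 19.7 × 0.67 = 13.199 kPa.
With d_w = 0.88 m < B, γ̄ = 11.99 + (0.88/2) × (19.7 − 11.99) = 15.382 kN/m³.
q_ult = q·N_q + 0.5·γ·B·N_γ·s_γ
     = 13.199 × 19.931 + 0.5 × 15.382 × 2 × 17.6 × 0.9
     = 263.07 + 243.66 = 506.72 kPa.
q_net = 506.72 − 13.199 = 493.53 kPa.
q_all(net) = 493.53 / 3.5 = 141.01 kPa.

q_all(net) ≈ 140 kPa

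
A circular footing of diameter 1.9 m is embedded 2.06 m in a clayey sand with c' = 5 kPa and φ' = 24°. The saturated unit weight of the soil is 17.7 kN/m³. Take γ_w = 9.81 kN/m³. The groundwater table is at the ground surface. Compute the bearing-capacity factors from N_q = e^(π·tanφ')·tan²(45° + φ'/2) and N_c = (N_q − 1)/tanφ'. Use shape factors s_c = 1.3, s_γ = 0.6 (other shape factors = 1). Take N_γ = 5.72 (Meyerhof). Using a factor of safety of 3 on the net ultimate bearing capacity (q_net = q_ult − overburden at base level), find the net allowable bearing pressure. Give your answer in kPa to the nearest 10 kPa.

q_all(net) ≈ 100 kPa

N_q = e^(π·tan24°)·tan²(57°) = 9.6; N_c = (N_q − 1)/tanφ' = 19.32.
Water table at ground surface, so effective unit weight γ' = 17.7 − 9.81 = 7.89 kN/m³ is used throughout; overburden q = 7.89 × 2.06 = 16.253 kPa; the same γ' applies in the ½γBN_γ term.
Cohesion term c·N_c·s_c = 5 × 19.324 × 1.3 = 125.6 kPa; surcharge term q·N_q = 16.253 × 9.6034 = 156.09 kPa; self-weight term 0.5·γ·B·N_γ·s_γ = 0.5 × 7.89 × 1.9 × 5.72 × 0.6 = 25.725 kPa.
q_ult = 125.6 + 156.09 + 25.725 = 307.42 kPa.
q_net = 307.42 − 16.253 = 291.16 kPa.
q_all(net) = 291.16 / 3 = 97.054 kPa.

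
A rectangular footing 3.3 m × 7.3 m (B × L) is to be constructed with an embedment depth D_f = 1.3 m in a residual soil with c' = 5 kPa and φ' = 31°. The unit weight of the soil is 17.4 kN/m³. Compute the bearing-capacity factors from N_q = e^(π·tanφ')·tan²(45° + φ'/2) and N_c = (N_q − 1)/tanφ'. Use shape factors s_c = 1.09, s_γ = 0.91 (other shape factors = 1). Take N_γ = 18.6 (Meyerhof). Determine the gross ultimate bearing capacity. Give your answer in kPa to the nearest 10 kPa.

q_ult ≈ 1130 kPa

tan31° = 0.6009, so N_q = e^(π×0.6009)·tan²(60.5°) = 6.604 × 3.124 = 20.63.
N_c = (20.63 − 1)/tan31° = 32.67.
Overburden at base level: q = 17.4 × 1.3 = 22.62 kPa.
Cohesion term c·N_c·s_c = 5 × 32.671 × 1.09 = 178.06 kPa; surcharge term q·N_q = 22.62 × 20.631 = 466.67 kPa; self-weight term 0.5·γ·B·N_γ·s_γ = 0.5 × 17.4 × 3.3 × 18.6 × 0.91 = 485.95 kPa.
q_ult = 178.06 + 466.67 + 485.95 = 1130.7 kPa.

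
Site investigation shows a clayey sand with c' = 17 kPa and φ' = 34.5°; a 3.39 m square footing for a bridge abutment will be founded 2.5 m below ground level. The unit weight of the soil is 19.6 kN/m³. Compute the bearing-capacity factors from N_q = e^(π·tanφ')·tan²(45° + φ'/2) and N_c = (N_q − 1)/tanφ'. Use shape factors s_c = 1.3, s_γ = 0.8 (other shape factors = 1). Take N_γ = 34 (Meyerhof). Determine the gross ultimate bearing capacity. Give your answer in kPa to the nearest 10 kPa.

q_ult ≈ 3410 kPa

tan34.5° = 0.6873, so N_q = e^(π×0.6873)·tan²(62.25°) = 8.664 × 3.613 = 31.3.
N_c = (31.3 − 1)/tan34.5° = 44.09.
Overburden at base level: q = 19.6 × 2.5 = 49 kPa.
Cohesion term c·N_c·s_c = 17 × 44.085 × 1.3 = 974.29 kPa; surcharge term q·N_q = 49 × 31.299 = 1533.7 kPa; self-weight term 0.5·γ·B·N_γ·s_γ = 0.5 × 19.6 × 3.39 × 34 × 0.8 = 903.64 kPa.
q_ult = 974.29 + 1533.7 + 903.64 = 3411.6 kPa.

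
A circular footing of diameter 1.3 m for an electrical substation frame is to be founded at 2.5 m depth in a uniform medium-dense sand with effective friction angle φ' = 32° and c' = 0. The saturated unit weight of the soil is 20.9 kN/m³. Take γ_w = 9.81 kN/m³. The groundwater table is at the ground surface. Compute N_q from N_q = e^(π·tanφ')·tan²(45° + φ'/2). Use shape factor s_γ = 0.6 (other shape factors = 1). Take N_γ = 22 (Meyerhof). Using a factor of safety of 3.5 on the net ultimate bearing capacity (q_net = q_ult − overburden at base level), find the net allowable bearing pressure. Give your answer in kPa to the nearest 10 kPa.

N_q = e^(π·tan32°)·tan²(61°) = 23.18.
With the water table at the surface the whole profile is submerged: γ' = 20.9 − 9.81 = 11.09 kN/m³, so q = γ'·D_f = 27.725 kPa; the same γ' applies in the ½γBN_γ term.
q_ult = q·N_q + 0.5·γ·B·N_γ·s_γ
     = 27.725 × 23.177 + 0.5 × 11.09 × 1.3 × 22 × 0.6
     = 642.58 + 95.152 = 737.73 kPa.
q_net = 737.73 − 27.725 = 710 kPa.
q_all(net) = 710 / 3.5 = 202.86 kPa.

q_all(net) ≈ 200 kPa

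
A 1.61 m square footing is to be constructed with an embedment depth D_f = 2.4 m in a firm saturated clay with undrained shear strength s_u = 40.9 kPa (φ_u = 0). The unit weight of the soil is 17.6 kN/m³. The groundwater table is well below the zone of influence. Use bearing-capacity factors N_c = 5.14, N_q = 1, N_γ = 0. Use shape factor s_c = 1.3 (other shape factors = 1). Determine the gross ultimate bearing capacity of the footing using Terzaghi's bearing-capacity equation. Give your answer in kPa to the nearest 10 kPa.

q = γ·D_f = 17.6 × 2.4 = 42.24 kPa.
c·N_c·s_c = 40.9 × 5.14 × 1.3 = 273.29 kPa
q·N_q = 42.24 × 1 = 42.24 kPa
q_ult = 273.29 + 42.24 = 315.53 kPa.

q_ult ≈ 320 kPa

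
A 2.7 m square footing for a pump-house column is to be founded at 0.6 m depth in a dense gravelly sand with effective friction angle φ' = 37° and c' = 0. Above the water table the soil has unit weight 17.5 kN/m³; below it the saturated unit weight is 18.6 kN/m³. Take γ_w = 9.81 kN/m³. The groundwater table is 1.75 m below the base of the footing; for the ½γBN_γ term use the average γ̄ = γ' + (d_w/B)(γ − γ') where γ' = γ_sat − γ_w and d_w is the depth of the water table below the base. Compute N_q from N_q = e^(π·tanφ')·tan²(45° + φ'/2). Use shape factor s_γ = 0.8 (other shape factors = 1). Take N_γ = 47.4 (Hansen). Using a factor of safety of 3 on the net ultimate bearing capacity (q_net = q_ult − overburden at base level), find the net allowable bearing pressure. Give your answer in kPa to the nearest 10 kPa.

N_q = e^(π·tan37°)·tan²(63.5°) = 42.92.
Overburden at base level: q = 17.5 × 0.6 = 10.5 kPa.
The water table is 1.75 m below the base (< B = 2.7 m), so the ½γBN_γ term uses γ̄ = γ' + (d_w/B)(γ − γ') = 8.79 + (1.75/2.7)(17.5 − 8.79) = 14.435 kN/m³.
Surcharge term q·N_q = 10.5 × 42.92 = 450.66 kPa; self-weight term 0.5·γ·B·N_γ·s_γ = 0.5 × 14.435 × 2.7 × 47.4 × 0.8 = 738.98 kPa.
q_ult = 450.66 + 738.98 = 1189.6 kPa.
q_net = 1189.6 − 10.5 = 1179.1 kPa.
q_all(net) = 1179.1 / 3 = 393.04 kPa.

q_all(net) ≈ 390 kPa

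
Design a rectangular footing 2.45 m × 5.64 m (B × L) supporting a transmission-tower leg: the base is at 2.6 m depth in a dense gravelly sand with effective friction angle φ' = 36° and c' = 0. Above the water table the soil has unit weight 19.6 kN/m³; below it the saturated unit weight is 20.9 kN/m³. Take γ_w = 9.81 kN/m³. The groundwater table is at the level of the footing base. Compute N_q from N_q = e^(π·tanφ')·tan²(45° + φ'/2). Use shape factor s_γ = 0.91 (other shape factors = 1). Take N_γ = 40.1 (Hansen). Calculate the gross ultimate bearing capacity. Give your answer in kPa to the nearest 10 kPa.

tan36° = 0.7265, so N_q = e^(π×0.7265)·tan²(63°) = 9.801 × 3.852 = 37.75.
q = γ·D_f = 19.6 × 2.6 = 50.96 kPa.
For the ½γBN_γ term take γ' = 20.9 − 9.81 = 11.09 kN/m³ (soil below base is submerged).
q·N_q = 50.96 × 37.752 = 1923.9 kPa
0.5·γ·B·N_γ·s_γ = 0.5 × 11.09 × 2.45 × 40.1 × 0.91 = 495.74 kPa
q_ult = 1923.9 + 495.74 = 2419.6 kPa.

q_ult ≈ 2420 kPa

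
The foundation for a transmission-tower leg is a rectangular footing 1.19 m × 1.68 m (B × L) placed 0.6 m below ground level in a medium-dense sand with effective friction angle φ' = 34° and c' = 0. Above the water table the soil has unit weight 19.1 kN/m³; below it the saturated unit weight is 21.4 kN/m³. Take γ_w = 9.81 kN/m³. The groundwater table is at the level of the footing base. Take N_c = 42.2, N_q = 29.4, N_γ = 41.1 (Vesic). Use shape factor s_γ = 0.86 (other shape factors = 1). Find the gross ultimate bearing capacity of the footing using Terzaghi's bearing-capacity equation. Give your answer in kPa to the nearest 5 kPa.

q_ult ≈ 580 kPa

q = γ·D_f = 19.1 × 0.6 = 11.46 kPa.
For the ½γBN_γ term take γ' = 21.4 − 9.81 = 11.59 kN/m³ (soil below base is submerged).
q·N_q = 11.46 × 29.4 = 336.92 kPa
0.5·γ·B·N_γ·s_γ = 0.5 × 11.59 × 1.19 × 41.1 × 0.86 = 243.75 kPa
q_ult = 336.92 + 243.75 = 580.67 kPa.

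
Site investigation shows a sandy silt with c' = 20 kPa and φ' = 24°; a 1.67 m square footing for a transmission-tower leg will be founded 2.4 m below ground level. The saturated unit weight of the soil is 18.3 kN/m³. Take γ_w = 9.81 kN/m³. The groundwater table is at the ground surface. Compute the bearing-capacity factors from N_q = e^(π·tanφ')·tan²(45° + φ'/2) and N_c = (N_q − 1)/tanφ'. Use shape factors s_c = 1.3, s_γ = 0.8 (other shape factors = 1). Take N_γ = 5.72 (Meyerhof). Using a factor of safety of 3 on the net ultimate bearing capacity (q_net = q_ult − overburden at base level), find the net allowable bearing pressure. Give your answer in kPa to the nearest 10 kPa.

q_all(net) ≈ 240 kPa

N_q = e^(π·tan24°)·tan²(57°) = 9.6; N_c = (N_q − 1)/tanφ' = 19.32.
Water table at ground surface, so effective unit weight γ' = 18.3 − 9.81 = 8.49 kN/m³ is used throughout; overburden q = 8.49 × 2.4 = 20.376 kPa; the same γ' applies in the ½γBN_γ term.
Cohesion term c·N_c·s_c = 20 × 19.324 × 1.3 = 502.41 kPa; surcharge term q·N_q = 20.376 × 9.6034 = 195.68 kPa; self-weight term 0.5·γ·B·N_γ·s_γ = 0.5 × 8.49 × 1.67 × 5.72 × 0.8 = 32.44 kPa.
q_ult = 502.41 + 195.68 + 32.44 = 730.53 kPa.
q_net = 730.53 − 20.376 = 710.15 kPa.
q_all(net) = 710.15 / 3 = 236.72 kPa.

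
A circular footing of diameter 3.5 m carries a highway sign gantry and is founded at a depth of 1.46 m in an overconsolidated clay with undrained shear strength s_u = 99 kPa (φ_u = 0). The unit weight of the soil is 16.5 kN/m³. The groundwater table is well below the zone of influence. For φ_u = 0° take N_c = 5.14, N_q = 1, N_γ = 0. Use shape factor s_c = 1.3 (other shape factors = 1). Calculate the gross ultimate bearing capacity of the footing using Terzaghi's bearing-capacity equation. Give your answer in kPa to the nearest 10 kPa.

q_ult ≈ 690 kPa

Overburden at base level: q = 16.5 × 1.46 = 24.09 kPa.
Cohesion term c·N_c·s_c = 99 × 5.14 × 1.3 = 661.52 kPa; surcharge term q·N_q = 24.09 × 1 = 24.09 kPa.
q_ult = 661.52 + 24.09 = 685.61 kPa.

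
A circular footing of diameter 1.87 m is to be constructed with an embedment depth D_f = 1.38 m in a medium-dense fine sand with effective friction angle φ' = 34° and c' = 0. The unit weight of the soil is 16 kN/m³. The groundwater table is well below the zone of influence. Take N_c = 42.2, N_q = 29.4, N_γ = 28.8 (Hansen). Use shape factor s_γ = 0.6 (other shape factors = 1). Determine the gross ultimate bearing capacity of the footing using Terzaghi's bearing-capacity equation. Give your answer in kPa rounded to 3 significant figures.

q_ult ≈ 908 kPa

Overburden at base level: q = 16 × 1.38 = 22.08 kPa.
Surcharge term q·N_q = 22.08 × 29.4 = 649.15 kPa; self-weight term 0.5·γ·B·N_γ·s_γ = 0.5 × 16 × 1.87 × 28.8 × 0.6 = 258.51 kPa.
q_ult = 649.15 + 258.51 = 907.66 kPa.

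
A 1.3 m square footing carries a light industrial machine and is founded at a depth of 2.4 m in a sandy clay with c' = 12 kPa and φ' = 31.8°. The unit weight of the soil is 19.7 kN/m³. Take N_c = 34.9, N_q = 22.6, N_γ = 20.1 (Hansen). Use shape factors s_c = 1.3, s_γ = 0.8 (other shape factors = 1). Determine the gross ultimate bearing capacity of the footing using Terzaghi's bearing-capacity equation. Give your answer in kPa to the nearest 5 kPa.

Overburden at base level: q = 19.7 × 2.4 = 47.28 kPa.
Cohesion term c·N_c·s_c = 12 × 34.9 × 1.3 = 544.44 kPa; surcharge term q·N_q = 47.28 × 22.6 = 1068.5 kPa; self-weight term 0.5·γ·B·N_γ·s_γ = 0.5 × 19.7 × 1.3 × 20.1 × 0.8 = 205.9 kPa.
q_ult = 544.44 + 1068.5 + 205.9 = 1818.9 kPa.

q_ult ≈ 1820 kPa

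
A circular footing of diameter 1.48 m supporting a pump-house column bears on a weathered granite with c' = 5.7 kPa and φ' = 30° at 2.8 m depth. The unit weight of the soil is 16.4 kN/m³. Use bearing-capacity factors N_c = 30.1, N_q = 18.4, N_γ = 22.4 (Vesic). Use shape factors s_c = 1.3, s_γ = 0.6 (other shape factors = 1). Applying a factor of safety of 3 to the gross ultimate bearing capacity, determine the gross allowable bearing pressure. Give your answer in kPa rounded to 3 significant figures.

q_all ≈ 410 kPa

Overburden at base level: q = 16.4 × 2.8 = 45.92 kPa.
Cohesion term c·N_c·s_c = 5.7 × 30.1 × 1.3 = 223.04 kPa; surcharge term q·N_q = 45.92 × 18.4 = 844.93 kPa; self-weight term 0.5·γ·B·N_γ·s_γ = 0.5 × 16.4 × 1.48 × 22.4 × 0.6 = 163.11 kPa.
q_ult = 223.04 + 844.93 + 163.11 = 1231.1 kPa.
q_all = q_ult / FS = 1231.1 / 3 = 410.36 kPa.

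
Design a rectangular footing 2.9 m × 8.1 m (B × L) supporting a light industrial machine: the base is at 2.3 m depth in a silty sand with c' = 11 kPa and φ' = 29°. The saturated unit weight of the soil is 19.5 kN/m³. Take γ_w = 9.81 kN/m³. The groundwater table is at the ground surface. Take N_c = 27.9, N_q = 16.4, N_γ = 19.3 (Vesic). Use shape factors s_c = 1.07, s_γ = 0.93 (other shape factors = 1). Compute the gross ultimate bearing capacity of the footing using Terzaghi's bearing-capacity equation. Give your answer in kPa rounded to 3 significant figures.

With the water table at the surface the whole profile is submerged: γ' = 19.5 − 9.81 = 9.69 kN/m³, so q = γ'·D_f = 22.287 kPa; the same γ' applies in the ½γBN_γ term.
q_ult = c·N_c·s_c + q·N_q + 0.5·γ·B·N_γ·s_γ
     = 11 × 27.9 × 1.07 + 22.287 × 16.4 + 0.5 × 9.69 × 2.9 × 19.3 × 0.93
     = 328.38 + 365.51 + 252.19 = 946.08 kPa.

q_ult ≈ 946 kPa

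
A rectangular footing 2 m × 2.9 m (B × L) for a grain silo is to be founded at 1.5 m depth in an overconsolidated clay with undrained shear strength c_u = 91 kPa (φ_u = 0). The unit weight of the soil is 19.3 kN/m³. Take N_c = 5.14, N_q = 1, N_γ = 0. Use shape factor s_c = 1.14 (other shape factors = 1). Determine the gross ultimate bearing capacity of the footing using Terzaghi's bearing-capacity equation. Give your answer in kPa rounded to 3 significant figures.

q = γ·D_f = 19.3 × 1.5 = 28.95 kPa.
c·N_c·s_c = 91 × 5.14 × 1.14 = 533.22 kPa
q·N_q = 28.95 × 1 = 28.95 kPa
q_ult = 533.22 + 28.95 = 562.17 kPa.

q_ult ≈ 562 kPa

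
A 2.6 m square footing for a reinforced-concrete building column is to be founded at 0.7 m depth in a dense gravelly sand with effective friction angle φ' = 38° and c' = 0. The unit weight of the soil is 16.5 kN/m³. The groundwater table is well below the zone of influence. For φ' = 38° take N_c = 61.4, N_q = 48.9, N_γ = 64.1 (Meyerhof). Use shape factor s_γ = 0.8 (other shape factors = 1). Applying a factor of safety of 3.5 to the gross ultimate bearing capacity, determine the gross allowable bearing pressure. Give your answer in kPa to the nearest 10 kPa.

q_all ≈ 480 kPa

Effective surcharge at the founding depth q = γ·D_f = 16.5 × 0.7 = 11.55 kPa.
q_ult = q·N_q + 0.5·γ·B·N_γ·s_γ
     = 11.55 × 48.9 + 0.5 × 16.5 × 2.6 × 64.1 × 0.8
     = 564.79 + 1100 = 1664.8 kPa.
q_all = q_ult / FS = 1664.8 / 3.5 = 475.64 kPa.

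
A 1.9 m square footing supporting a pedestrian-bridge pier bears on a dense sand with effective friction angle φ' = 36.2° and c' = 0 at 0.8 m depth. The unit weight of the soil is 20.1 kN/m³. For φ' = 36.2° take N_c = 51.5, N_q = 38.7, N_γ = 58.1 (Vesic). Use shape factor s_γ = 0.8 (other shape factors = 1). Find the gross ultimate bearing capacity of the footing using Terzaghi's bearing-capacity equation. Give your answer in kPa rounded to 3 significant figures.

q_ult ≈ 1510 kPa

Effective surcharge at the founding depth q = γ·D_f = 20.1 × 0.8 = 16.08 kPa.
q_ult = q·N_q + 0.5·γ·B·N_γ·s_γ
     = 16.08 × 38.7 + 0.5 × 20.1 × 1.9 × 58.1 × 0.8
     = 622.3 + 887.54 = 1509.8 kPa.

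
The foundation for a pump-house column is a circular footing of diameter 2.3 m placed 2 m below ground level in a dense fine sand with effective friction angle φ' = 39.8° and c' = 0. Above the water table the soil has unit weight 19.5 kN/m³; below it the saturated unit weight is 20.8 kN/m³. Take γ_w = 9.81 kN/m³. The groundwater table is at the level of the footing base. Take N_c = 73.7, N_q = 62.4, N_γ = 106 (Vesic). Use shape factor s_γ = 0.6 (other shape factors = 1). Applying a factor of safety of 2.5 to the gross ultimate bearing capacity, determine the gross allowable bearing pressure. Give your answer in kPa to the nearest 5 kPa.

q = γ·D_f = 19.5 × 2 = 39 kPa.
For the ½γBN_γ term take γ' = 20.8 − 9.81 = 10.99 kN/m³ (soil below base is submerged).
q·N_q = 39 × 62.4 = 2433.6 kPa
0.5·γ·B·N_γ·s_γ = 0.5 × 10.99 × 2.3 × 106 × 0.6 = 803.81 kPa
q_ult = 2433.6 + 803.81 = 3237.4 kPa.
q_all = q_ult / FS = 3237.4 / 2.5 = 1295 kPa.

q_all ≈ 1295 kPa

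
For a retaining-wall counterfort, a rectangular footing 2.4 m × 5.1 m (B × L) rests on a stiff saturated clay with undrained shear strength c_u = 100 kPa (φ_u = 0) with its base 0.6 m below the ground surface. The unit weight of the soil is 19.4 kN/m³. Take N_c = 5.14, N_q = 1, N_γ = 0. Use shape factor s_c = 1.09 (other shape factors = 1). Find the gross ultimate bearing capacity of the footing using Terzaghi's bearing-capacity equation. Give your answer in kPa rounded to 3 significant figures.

Overburden at base level: q = 19.4 × 0.6 = 11.64 kPa.
Cohesion term c·N_c·s_c = 100 × 5.14 × 1.09 = 560.26 kPa; surcharge term q·N_q = 11.64 × 1 = 11.64 kPa.
q_ult = 560.26 + 11.64 = 571.9 kPa.

q_ult ≈ 572 kPa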